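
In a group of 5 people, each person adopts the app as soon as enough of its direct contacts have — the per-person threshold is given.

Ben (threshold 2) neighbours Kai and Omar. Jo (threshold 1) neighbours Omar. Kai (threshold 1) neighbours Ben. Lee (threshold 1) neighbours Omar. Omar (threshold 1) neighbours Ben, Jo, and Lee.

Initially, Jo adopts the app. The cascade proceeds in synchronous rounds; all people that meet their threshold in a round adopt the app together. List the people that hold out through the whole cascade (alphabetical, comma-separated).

Ben, Kai

Round 1 — Jo adopts the app (initial).
Round 2 — checking thresholds:
  Omar: 1 of 3 neighbours ≥ 1, adopts the app.
Round 3 — checking thresholds:
  Ben: 1 of 2 neighbours < 2, holds.
  Lee: 1 of 1 neighbours ≥ 1, adopts the app.
Round 4 — no new adoptions; cascade stops.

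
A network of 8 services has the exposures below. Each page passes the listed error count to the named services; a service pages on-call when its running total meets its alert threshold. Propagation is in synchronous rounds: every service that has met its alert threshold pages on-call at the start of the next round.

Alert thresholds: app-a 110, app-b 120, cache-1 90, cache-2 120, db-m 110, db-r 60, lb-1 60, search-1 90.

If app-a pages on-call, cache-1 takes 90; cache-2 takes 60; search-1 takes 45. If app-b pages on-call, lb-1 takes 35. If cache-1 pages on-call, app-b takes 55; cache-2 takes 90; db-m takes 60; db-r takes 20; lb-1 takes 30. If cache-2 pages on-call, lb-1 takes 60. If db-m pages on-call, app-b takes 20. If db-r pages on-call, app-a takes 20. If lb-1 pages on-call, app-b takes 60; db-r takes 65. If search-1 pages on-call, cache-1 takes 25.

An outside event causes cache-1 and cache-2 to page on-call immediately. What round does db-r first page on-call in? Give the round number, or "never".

3

Round 1 — cache-1, cache-2 page on-call (initial).
  app-b: +55 → 55 < 120
  db-m: +60 → 60 < 110
  db-r: +20 → 20 < 60
  lb-1: +30+60 → 90 ≥ 60
Round 2 — lb-1 pages on-call.
  app-b: +60 → 115 < 120
  db-r: +65 → 85 ≥ 60
Round 3 — db-r pages on-call.
  app-a: +20 → 20 < 110
No further pages.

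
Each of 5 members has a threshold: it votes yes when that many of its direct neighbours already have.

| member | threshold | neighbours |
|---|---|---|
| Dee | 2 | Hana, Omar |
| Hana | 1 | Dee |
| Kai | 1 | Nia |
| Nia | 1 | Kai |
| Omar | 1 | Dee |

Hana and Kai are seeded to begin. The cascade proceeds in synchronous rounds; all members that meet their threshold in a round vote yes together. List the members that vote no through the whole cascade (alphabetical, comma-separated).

Dee, Omar

Round 1 — Hana, Kai vote yes (initial).
Round 2 — checking thresholds:
  Dee: 1 of 2 neighbours < 2, not yet.
  Nia: 1 of 1 neighbours ≥ 1, votes yes.
Round 3 — no new yes votes; cascade stops.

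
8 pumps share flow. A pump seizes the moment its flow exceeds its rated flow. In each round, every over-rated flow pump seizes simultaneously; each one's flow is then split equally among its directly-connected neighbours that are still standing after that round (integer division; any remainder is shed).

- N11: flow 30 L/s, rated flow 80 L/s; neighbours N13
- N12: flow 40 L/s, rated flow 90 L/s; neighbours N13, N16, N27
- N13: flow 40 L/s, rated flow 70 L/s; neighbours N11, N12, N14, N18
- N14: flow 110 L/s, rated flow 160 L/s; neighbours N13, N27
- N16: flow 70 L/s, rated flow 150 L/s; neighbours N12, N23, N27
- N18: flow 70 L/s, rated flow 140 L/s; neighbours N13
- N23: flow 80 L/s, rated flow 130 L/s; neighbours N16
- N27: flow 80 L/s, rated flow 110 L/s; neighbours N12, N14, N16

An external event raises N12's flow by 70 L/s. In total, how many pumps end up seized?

Round 1 — N12 at 110 > 90. N12 seizes.
  N12 sheds 110 L/s to N13, N16, N27: 36 each (2 lost).
    N13: 40+36 = 76 > 70
    N16: 70+36 = 106 ≤ 150
    N27: 80+36 = 116 > 110
Round 2 — N13, N27 seize.
  N13 sheds 76 L/s to N11, N14, N18: 25 each (1 lost).
    N11: 30+25 = 55 ≤ 80
    N14: 110+25 = 135 ≤ 160
    N18: 70+25 = 95 ≤ 140
  N27 sheds 116 L/s to N14, N16: 58 each.
    N14: 135+58 = 193 > 160
    N16: 106+58 = 164 > 150
Round 3 — N14, N16 seize.
  N14 sheds 193 L/s: no online neighbours, lost.
  N16 sheds 164 L/s to N23: 164 each.
    N23: 80+164 = 244 > 130
Round 4 — N23 seizes.
  N23 sheds 244 L/s: no online neighbours, lost.
No further seizures.

6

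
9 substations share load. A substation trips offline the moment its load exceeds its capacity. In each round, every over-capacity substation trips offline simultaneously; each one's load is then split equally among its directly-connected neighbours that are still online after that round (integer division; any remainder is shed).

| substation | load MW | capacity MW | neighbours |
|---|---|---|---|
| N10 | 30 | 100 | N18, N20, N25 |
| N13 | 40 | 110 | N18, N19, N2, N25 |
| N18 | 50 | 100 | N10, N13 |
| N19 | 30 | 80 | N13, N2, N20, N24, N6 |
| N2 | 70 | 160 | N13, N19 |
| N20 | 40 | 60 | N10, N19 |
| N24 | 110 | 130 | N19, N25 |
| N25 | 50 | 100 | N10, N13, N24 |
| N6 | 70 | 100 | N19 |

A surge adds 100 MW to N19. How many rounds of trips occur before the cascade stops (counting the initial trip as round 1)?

Round 1 — N19 at 130 > 80. N19 trips offline.
  N19 sheds 130 MW to N13, N2, N20, N24, N6: 26 each.
    N13: 40+26 = 66 ≤ 110
    N2: 70+26 = 96 ≤ 160
    N20: 40+26 = 66 > 60
    N24: 110+26 = 136 > 130
    N6: 70+26 = 96 ≤ 100
Round 2 — N20, N24 trip offline.
  N20 sheds 66 MW to N10: 66 each.
    N10: 30+66 = 96 ≤ 100
  N24 sheds 136 MW to N25: 136 each.
    N25: 50+136 = 186 > 100
Round 3 — N25 trips offline.
  N25 sheds 186 MW to N10, N13: 93 each.
    N10: 96+93 = 189 > 100
    N13: 66+93 = 159 > 110
Round 4 — N10, N13 trip offline.
  N10 sheds 189 MW to N18: 189 each.
    N18: 50+189 = 239 > 100
  N13 sheds 159 MW to N18, N2: 79 each (1 lost).
    N18: 239+79 = 318 > 100
    N2: 96+79 = 175 > 160
Round 5 — N18, N2 trip offline.
  N18 sheds 318 MW: no online neighbours, lost.
  N2 sheds 175 MW: no online neighbours, lost.
No further trips.

5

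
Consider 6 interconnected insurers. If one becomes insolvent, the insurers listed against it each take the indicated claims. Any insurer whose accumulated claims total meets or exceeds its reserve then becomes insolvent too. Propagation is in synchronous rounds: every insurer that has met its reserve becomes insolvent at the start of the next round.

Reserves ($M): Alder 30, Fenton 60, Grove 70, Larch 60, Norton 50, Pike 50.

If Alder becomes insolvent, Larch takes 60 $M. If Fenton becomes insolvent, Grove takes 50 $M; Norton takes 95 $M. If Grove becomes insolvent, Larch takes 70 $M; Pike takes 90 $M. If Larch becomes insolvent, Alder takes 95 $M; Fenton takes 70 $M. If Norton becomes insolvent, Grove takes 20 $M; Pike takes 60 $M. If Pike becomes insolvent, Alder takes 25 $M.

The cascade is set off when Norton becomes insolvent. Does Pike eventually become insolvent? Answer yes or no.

yes

Round 1 — Norton becomes insolvent (initial).
  Grove: +20 → 20 < 70
  Pike: +60 → 60 ≥ 50
Round 2 — Pike becomes insolvent.
  Alder: +25 → 25 < 30
No further insolvencies.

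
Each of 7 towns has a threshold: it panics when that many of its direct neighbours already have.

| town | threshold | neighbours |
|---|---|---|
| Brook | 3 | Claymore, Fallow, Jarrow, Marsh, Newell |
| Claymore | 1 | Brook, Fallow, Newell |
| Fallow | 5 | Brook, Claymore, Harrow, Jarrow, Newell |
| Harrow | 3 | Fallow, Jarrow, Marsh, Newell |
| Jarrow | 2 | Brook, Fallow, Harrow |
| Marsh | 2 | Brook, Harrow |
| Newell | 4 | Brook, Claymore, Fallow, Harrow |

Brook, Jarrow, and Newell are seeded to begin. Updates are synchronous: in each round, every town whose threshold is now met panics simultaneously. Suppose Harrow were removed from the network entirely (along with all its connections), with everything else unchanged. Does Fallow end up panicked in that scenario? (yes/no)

With Harrow removed:
Round 1 — Brook, Jarrow, Newell panic (initial).
Round 2 — checking thresholds:
  Claymore: 2 of 3 neighbours ≥ 1, panics.
  Fallow: 3 of 4 neighbours < 5, below threshold.
  Marsh: 1 of 1 neighbours < 2, below threshold.
Round 3 — no new panics; cascade stops.

no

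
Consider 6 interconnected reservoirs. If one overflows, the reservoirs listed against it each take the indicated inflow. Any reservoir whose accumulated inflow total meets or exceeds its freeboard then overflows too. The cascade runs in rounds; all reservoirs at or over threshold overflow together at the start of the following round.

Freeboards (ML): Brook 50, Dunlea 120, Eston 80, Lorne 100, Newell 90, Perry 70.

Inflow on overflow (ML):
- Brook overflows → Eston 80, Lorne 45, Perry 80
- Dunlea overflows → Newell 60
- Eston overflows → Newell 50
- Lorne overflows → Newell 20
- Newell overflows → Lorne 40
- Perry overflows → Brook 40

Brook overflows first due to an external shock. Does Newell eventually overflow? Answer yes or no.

no

Round 1 — Brook overflows (initial).
  Eston: +80 → 80 ≥ 80
  Lorne: +45 → 45 < 100
  Perry: +80 → 80 ≥ 70
Round 2 — Eston, Perry overflow.
  Newell: +50 → 50 < 90
No further overflows.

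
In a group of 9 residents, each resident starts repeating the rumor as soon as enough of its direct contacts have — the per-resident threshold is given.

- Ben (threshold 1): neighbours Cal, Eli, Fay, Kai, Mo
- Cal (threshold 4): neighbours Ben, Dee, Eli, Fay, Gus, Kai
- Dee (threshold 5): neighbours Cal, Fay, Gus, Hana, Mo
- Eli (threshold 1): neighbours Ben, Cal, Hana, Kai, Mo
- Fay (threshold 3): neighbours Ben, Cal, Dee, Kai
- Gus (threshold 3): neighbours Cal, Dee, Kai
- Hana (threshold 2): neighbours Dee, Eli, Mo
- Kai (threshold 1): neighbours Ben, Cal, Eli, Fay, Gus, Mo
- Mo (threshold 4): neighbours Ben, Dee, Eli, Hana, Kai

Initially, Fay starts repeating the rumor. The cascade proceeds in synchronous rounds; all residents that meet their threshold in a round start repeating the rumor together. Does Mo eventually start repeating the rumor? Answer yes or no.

no

Round 1 — Fay starts repeating the rumor (initial).
Round 2 — checking thresholds:
  Ben: 1 of 5 neighbours ≥ 1, starts repeating the rumor.
  Cal: 1 of 6 neighbours < 4, holds.
  Dee: 1 of 5 neighbours < 5, holds.
  Kai: 1 of 6 neighbours ≥ 1, starts repeating the rumor.
Round 3 — checking thresholds:
  Cal: 3 of 6 neighbours < 4, holds.
  Dee: 1 of 5 neighbours < 5, holds.
  Eli: 2 of 5 neighbours ≥ 1, starts repeating the rumor.
  Gus: 1 of 3 neighbours < 3, holds.
  Mo: 2 of 5 neighbours < 4, holds.
Round 4 — checking thresholds:
  Cal: 4 of 6 neighbours ≥ 4, starts repeating the rumor.
  Dee: 1 of 5 neighbours < 5, holds.
  Gus: 1 of 3 neighbours < 3, holds.
  Hana: 1 of 3 neighbours < 2, holds.
  Mo: 3 of 5 neighbours < 4, holds.
Round 5 — no new spreads; cascade stops.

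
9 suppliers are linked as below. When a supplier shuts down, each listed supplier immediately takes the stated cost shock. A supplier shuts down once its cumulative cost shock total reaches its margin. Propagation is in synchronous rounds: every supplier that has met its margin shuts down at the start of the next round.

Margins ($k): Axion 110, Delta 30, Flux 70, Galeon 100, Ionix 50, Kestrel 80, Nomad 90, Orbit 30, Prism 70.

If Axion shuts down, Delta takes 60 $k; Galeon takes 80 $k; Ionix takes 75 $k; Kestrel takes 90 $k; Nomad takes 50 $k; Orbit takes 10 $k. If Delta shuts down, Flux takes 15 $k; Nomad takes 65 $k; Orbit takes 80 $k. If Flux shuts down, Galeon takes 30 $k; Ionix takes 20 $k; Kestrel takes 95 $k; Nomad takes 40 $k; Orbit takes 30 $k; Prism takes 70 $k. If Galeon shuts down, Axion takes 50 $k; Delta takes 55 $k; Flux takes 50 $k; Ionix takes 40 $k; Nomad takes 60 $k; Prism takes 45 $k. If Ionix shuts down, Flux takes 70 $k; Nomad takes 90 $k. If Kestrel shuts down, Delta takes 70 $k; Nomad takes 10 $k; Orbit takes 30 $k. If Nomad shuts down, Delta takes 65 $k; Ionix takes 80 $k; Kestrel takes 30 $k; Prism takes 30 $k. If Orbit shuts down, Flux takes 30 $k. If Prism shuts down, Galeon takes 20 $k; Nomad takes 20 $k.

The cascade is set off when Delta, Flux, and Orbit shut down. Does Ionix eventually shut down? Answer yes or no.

Round 1 — Delta, Flux, Orbit shut down (initial).
  Galeon: +30 → 30 < 100
  Ionix: +20 → 20 < 50
  Kestrel: +95 → 95 ≥ 80
  Nomad: +65+40 → 105 ≥ 90
  Prism: +70 → 70 ≥ 70
Round 2 — Kestrel, Nomad, Prism shut down.
  Galeon: +20 → 50 < 100
  Ionix: +80 → 100 ≥ 50
Round 3 — Ionix shuts down.
No further shutdowns.

yes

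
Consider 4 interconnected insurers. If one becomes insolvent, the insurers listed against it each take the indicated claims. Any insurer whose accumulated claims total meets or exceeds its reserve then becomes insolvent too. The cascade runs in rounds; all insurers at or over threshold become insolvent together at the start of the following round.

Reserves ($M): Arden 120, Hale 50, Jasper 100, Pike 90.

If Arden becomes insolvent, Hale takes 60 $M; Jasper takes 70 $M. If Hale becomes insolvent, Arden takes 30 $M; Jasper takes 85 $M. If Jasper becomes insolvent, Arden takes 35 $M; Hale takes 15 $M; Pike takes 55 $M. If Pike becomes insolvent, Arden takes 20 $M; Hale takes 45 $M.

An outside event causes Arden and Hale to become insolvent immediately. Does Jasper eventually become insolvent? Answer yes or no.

Round 1 — Arden, Hale become insolvent (initial).
  Jasper: +70+85 → 155 ≥ 100
Round 2 — Jasper becomes insolvent.
  Pike: +55 → 55 < 90
No further insolvencies.

yes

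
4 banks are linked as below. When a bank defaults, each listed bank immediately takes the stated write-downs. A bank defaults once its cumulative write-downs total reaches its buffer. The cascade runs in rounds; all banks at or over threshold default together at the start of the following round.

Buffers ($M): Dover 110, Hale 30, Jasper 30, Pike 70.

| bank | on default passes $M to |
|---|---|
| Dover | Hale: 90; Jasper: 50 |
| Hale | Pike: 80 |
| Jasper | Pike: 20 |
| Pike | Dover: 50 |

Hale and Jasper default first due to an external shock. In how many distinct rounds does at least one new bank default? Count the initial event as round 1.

2

Round 1 — Hale, Jasper default (initial).
  Pike: +80+20 → 100 ≥ 70
Round 2 — Pike defaults.
  Dover: +50 → 50 < 110
No further defaults.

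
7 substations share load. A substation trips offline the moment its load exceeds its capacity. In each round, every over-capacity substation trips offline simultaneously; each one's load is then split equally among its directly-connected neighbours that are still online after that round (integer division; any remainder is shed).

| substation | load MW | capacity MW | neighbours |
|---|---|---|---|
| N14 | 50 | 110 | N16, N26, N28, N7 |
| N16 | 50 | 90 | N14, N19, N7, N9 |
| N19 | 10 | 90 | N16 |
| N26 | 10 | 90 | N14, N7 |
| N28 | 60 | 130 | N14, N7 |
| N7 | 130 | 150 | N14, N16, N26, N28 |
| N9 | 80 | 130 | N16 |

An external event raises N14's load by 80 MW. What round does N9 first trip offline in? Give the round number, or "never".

Round 1 — N14 at 130 > 110. N14 trips offline.
  N14 sheds 130 MW to N16, N26, N28, N7: 32 each (2 lost).
    N16: 50+32 = 82 ≤ 90
    N26: 10+32 = 42 ≤ 90
    N28: 60+32 = 92 ≤ 130
    N7: 130+32 = 162 > 150
Round 2 — N7 trips offline.
  N7 sheds 162 MW to N16, N26, N28: 54 each.
    N16: 82+54 = 136 > 90
    N26: 42+54 = 96 > 90
    N28: 92+54 = 146 > 130
Round 3 — N16, N26, N28 trip offline.
  N16 sheds 136 MW to N19, N9: 68 each.
    N19: 10+68 = 78 ≤ 90
    N9: 80+68 = 148 > 130
  N26 sheds 96 MW: no online neighbours, lost.
  N28 sheds 146 MW: no online neighbours, lost.
Round 4 — N9 trips offline.
  N9 sheds 148 MW: no online neighbours, lost.
No further trips.

4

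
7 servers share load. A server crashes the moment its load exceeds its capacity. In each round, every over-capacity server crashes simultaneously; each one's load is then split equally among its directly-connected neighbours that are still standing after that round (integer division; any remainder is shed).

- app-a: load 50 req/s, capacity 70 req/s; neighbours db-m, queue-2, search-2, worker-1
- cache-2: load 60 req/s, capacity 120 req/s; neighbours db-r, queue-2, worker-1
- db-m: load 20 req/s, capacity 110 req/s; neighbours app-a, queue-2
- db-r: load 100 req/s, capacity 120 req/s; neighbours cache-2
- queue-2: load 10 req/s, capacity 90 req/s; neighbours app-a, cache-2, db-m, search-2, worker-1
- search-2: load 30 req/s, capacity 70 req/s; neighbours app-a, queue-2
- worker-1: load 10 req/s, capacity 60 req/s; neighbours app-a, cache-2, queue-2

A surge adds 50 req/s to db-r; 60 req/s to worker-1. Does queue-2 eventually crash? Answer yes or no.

Round 1 — db-r at 150 > 120; worker-1 at 70 > 60. db-r, worker-1 crash.
  db-r sheds 150 req/s to cache-2: 150 each.
    cache-2: 60+150 = 210 > 120
  worker-1 sheds 70 req/s to app-a, cache-2, queue-2: 23 each (1 lost).
    app-a: 50+23 = 73 > 70
    cache-2: 210+23 = 233 > 120
    queue-2: 10+23 = 33 ≤ 90
Round 2 — app-a, cache-2 crash.
  app-a sheds 73 req/s to db-m, queue-2, search-2: 24 each (1 lost).
    db-m: 20+24 = 44 ≤ 110
    queue-2: 33+24 = 57 ≤ 90
    search-2: 30+24 = 54 ≤ 70
  cache-2 sheds 233 req/s to queue-2: 233 each.
    queue-2: 57+233 = 290 > 90
Round 3 — queue-2 crashes.
  queue-2 sheds 290 req/s to db-m, search-2: 145 each.
    db-m: 44+145 = 189 > 110
    search-2: 54+145 = 199 > 70
Round 4 — db-m, search-2 crash.
  db-m sheds 189 req/s: no online neighbours, lost.
  search-2 sheds 199 req/s: no online neighbours, lost.
No further crashes.

yes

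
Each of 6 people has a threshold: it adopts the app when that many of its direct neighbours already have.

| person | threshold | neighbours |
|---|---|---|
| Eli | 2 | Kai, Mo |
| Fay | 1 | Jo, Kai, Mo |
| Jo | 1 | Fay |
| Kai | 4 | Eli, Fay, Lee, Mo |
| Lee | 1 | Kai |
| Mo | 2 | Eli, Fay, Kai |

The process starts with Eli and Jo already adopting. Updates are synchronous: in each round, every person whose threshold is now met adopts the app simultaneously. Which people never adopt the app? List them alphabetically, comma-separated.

Round 1 — Eli, Jo adopt the app (initial).
Round 2 — checking thresholds:
  Fay: 1 of 3 neighbours ≥ 1, adopts the app.
  Kai: 1 of 4 neighbours < 4, not yet.
  Mo: 1 of 3 neighbours < 2, not yet.
Round 3 — checking thresholds:
  Kai: 2 of 4 neighbours < 4, not yet.
  Mo: 2 of 3 neighbours ≥ 2, adopts the app.
Round 4 — no new adoptions; cascade stops.

Kai, Lee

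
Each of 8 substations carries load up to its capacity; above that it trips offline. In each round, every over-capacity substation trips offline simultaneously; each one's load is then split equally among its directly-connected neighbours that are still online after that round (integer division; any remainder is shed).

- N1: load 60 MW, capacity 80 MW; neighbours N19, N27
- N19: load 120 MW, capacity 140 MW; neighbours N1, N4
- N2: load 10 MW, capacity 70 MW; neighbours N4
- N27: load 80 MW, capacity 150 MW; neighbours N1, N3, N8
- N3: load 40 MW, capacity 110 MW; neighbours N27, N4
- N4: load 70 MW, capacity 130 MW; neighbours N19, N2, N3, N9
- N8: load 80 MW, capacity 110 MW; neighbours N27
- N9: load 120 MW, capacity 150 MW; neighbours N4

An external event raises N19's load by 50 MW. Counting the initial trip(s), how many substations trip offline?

Round 1 — N19 at 170 > 140. N19 trips offline.
  N19 sheds 170 MW to N1, N4: 85 each.
    N1: 60+85 = 145 > 80
    N4: 70+85 = 155 > 130
Round 2 — N1, N4 trip offline.
  N1 sheds 145 MW to N27: 145 each.
    N27: 80+145 = 225 > 150
  N4 sheds 155 MW to N2, N3, N9: 51 each (2 lost).
    N2: 10+51 = 61 ≤ 70
    N3: 40+51 = 91 ≤ 110
    N9: 120+51 = 171 > 150
Round 3 — N27, N9 trip offline.
  N27 sheds 225 MW to N3, N8: 112 each (1 lost).
    N3: 91+112 = 203 > 110
    N8: 80+112 = 192 > 110
  N9 sheds 171 MW: no online neighbours, lost.
Round 4 — N3, N8 trip offline.
  N3 sheds 203 MW: no online neighbours, lost.
  N8 sheds 192 MW: no online neighbours, lost.
No further trips.

7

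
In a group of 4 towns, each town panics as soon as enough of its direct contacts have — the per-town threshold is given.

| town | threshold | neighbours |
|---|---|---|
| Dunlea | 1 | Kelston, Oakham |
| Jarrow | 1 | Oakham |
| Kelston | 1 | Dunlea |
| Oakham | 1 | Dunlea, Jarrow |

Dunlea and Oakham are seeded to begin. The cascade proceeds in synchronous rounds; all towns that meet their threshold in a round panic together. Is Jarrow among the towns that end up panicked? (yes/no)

yes

Round 1 — Dunlea, Oakham panic (initial).
Round 2 — checking thresholds:
  Jarrow: 1 of 1 neighbours ≥ 1, panics.
  Kelston: 1 of 1 neighbours ≥ 1, panics.
Round 3 — no new panics; cascade stops.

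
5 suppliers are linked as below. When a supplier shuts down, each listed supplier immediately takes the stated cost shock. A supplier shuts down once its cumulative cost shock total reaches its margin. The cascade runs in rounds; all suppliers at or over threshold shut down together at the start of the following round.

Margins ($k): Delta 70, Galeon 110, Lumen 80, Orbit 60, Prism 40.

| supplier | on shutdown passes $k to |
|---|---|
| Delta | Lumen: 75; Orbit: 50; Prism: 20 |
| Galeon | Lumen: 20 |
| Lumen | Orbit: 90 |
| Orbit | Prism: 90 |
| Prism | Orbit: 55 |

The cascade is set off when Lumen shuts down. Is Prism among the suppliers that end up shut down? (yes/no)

yes

Round 1 — Lumen shuts down (initial).
  Orbit: +90 → 90 ≥ 60
Round 2 — Orbit shuts down.
  Prism: +90 → 90 ≥ 40
Round 3 — Prism shuts down.
No further shutdowns.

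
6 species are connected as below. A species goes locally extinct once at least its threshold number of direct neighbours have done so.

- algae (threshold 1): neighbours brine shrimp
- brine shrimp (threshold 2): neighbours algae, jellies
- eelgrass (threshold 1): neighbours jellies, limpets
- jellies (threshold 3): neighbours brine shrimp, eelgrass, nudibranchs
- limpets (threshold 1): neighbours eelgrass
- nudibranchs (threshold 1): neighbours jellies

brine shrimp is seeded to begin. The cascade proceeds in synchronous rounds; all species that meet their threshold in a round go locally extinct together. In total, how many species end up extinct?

Round 1 — brine shrimp goes locally extinct (initial).
Round 2 — checking thresholds:
  algae: 1 of 1 neighbours ≥ 1, goes locally extinct.
  jellies: 1 of 3 neighbours < 3, not yet.
Round 3 — no new extinctions; cascade stops.

2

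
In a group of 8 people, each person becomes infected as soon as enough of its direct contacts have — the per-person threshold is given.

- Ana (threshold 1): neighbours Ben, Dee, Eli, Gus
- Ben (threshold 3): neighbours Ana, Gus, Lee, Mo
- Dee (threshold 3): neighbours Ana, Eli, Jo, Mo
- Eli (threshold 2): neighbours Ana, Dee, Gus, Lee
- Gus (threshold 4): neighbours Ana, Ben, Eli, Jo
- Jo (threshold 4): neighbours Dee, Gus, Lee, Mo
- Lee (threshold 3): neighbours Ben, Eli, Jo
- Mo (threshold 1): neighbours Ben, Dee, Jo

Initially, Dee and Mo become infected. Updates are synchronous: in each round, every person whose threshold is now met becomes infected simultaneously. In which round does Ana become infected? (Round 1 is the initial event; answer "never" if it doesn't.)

2

Round 1 — Dee, Mo become infected (initial).
Round 2 — checking thresholds:
  Ana: 1 of 4 neighbours ≥ 1, becomes infected.
  Ben: 1 of 4 neighbours < 3, holds.
  Eli: 1 of 4 neighbours < 2, holds.
  Jo: 2 of 4 neighbours < 4, holds.
Round 3 — checking thresholds:
  Ben: 2 of 4 neighbours < 3, holds.
  Eli: 2 of 4 neighbours ≥ 2, becomes infected.
  Gus: 1 of 4 neighbours < 4, holds.
  Jo: 2 of 4 neighbours < 4, holds.
Round 4 — no new infections; cascade stops.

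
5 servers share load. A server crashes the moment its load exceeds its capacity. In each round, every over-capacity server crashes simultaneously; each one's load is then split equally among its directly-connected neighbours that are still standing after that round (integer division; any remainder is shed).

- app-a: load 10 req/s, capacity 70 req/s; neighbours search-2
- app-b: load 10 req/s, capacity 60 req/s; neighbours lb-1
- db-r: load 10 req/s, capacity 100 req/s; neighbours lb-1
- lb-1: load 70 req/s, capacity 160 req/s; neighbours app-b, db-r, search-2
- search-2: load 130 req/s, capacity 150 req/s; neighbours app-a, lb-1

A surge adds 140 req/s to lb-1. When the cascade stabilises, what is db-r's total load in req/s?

Round 1 — lb-1 at 210 > 160. lb-1 crashes.
  lb-1 sheds 210 req/s to app-b, db-r, search-2: 70 each.
    app-b: 10+70 = 80 > 60
    db-r: 10+70 = 80 ≤ 100
    search-2: 130+70 = 200 > 150
Round 2 — app-b, search-2 crash.
  app-b sheds 80 req/s: no online neighbours, lost.
  search-2 sheds 200 req/s to app-a: 200 each.
    app-a: 10+200 = 210 > 70
Round 3 — app-a crashes.
  app-a sheds 210 req/s: no online neighbours, lost.
No further crashes.

80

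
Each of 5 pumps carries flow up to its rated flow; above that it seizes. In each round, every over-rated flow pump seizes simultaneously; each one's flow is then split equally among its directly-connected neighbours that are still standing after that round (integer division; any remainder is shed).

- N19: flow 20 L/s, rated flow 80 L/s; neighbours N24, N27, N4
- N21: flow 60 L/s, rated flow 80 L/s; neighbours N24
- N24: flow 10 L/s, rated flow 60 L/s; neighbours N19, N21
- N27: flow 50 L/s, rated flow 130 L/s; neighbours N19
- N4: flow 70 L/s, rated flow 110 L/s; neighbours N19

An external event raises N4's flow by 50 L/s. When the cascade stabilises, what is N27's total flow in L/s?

Round 1 — N4 at 120 > 110. N4 seizes.
  N4 sheds 120 L/s to N19: 120 each.
    N19: 20+120 = 140 > 80
Round 2 — N19 seizes.
  N19 sheds 140 L/s to N24, N27: 70 each.
    N24: 10+70 = 80 > 60
    N27: 50+70 = 120 ≤ 130
Round 3 — N24 seizes.
  N24 sheds 80 L/s to N21: 80 each.
    N21: 60+80 = 140 > 80
Round 4 — N21 seizes.
  N21 sheds 140 L/s: no online neighbours, lost.
No further seizures.

120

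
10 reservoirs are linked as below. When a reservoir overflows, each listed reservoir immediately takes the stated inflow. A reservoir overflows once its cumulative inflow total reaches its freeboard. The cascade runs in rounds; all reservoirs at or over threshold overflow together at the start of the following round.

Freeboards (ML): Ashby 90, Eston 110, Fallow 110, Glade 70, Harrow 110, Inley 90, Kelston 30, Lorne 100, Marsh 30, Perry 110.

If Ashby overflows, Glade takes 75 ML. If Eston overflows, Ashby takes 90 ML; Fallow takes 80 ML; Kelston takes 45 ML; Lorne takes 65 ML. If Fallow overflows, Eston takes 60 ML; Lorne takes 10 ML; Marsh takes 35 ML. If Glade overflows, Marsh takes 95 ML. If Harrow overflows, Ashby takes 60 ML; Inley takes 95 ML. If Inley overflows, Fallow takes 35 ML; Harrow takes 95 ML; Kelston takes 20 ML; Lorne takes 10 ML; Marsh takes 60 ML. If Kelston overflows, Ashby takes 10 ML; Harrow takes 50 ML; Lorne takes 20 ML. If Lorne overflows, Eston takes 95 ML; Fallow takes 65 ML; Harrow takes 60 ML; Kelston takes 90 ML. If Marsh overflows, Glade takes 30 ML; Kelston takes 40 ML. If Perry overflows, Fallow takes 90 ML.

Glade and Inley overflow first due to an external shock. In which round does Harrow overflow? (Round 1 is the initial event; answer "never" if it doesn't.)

4

Round 1 — Glade, Inley overflow (initial).
  Fallow: +35 → 35 < 110
  Harrow: +95 → 95 < 110
  Kelston: +20 → 20 < 30
  Lorne: +10 → 10 < 100
  Marsh: +95+60 → 155 ≥ 30
Round 2 — Marsh overflows.
  Kelston: +40 → 60 ≥ 30
Round 3 — Kelston overflows.
  Ashby: +10 → 10 < 90
  Harrow: +50 → 145 ≥ 110
  Lorne: +20 → 30 < 100
Round 4 — Harrow overflows.
  Ashby: +60 → 70 < 90
No further overflows.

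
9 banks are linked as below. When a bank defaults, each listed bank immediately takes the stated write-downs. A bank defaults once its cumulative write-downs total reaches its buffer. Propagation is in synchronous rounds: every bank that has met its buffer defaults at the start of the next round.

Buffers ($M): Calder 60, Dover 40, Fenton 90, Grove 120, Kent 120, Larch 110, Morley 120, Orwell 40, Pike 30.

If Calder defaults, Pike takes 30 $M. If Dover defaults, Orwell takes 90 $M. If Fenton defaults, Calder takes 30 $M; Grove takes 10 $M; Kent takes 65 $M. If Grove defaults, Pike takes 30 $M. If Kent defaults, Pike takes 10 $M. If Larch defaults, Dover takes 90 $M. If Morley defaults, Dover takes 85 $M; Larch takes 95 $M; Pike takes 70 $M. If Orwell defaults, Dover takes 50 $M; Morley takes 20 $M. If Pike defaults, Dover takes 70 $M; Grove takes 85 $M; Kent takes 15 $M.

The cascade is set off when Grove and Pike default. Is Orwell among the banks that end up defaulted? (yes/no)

yes

Round 1 — Grove, Pike default (initial).
  Dover: +70 → 70 ≥ 40
  Kent: +15 → 15 < 120
Round 2 — Dover defaults.
  Orwell: +90 → 90 ≥ 40
Round 3 — Orwell defaults.
  Morley: +20 → 20 < 120
No further defaults.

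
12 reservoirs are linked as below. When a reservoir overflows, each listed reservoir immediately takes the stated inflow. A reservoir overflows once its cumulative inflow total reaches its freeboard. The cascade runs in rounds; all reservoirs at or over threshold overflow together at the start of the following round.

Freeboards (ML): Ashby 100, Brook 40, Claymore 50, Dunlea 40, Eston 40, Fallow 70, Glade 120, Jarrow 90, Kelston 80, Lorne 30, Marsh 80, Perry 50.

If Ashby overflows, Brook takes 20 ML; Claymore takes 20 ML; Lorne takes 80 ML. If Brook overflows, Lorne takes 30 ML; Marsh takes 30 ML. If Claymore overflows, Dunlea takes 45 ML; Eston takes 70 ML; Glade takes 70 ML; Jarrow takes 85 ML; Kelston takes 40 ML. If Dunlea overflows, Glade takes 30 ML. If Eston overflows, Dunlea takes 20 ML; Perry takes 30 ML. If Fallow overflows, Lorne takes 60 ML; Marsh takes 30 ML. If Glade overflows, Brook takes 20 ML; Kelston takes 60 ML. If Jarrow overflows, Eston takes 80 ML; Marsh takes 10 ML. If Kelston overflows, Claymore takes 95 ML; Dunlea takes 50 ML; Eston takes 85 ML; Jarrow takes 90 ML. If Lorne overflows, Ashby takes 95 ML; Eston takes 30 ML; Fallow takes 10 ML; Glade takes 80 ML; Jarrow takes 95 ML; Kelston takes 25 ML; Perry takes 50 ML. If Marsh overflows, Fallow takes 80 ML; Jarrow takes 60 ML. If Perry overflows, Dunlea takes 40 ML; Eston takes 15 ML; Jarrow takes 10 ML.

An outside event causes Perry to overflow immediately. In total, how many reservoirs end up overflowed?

2

Round 1 — Perry overflows (initial).
  Dunlea: +40 → 40 ≥ 40
  Eston: +15 → 15 < 40
  Jarrow: +10 → 10 < 90
Round 2 — Dunlea overflows.
  Glade: +30 → 30 < 120
No further overflows.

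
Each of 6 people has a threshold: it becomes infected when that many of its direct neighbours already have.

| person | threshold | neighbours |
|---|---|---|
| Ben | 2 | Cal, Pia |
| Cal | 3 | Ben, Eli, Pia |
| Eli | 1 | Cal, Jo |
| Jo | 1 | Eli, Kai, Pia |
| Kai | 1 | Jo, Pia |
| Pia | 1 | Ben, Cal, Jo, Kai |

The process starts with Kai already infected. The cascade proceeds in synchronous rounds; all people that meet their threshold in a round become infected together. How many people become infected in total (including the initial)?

4

Round 1 — Kai becomes infected (initial).
Round 2 — checking thresholds:
  Jo: 1 of 3 neighbours ≥ 1, becomes infected.
  Pia: 1 of 4 neighbours ≥ 1, becomes infected.
Round 3 — checking thresholds:
  Ben: 1 of 2 neighbours < 2, below threshold.
  Cal: 1 of 3 neighbours < 3, below threshold.
  Eli: 1 of 2 neighbours ≥ 1, becomes infected.
Round 4 — no new infections; cascade stops.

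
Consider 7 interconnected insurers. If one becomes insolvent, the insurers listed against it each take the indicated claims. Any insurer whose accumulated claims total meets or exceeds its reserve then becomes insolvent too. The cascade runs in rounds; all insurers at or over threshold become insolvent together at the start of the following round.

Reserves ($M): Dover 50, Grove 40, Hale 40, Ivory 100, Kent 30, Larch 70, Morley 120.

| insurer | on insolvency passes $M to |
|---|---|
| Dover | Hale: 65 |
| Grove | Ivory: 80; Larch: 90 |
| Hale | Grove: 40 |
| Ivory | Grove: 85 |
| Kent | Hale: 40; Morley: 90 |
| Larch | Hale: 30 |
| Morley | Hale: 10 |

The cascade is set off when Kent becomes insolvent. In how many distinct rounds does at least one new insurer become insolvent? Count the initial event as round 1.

4

Round 1 — Kent becomes insolvent (initial).
  Hale: +40 → 40 ≥ 40
  Morley: +90 → 90 < 120
Round 2 — Hale becomes insolvent.
  Grove: +40 → 40 ≥ 40
Round 3 — Grove becomes insolvent.
  Ivory: +80 → 80 < 100
  Larch: +90 → 90 ≥ 70
Round 4 — Larch becomes insolvent.
No further insolvencies.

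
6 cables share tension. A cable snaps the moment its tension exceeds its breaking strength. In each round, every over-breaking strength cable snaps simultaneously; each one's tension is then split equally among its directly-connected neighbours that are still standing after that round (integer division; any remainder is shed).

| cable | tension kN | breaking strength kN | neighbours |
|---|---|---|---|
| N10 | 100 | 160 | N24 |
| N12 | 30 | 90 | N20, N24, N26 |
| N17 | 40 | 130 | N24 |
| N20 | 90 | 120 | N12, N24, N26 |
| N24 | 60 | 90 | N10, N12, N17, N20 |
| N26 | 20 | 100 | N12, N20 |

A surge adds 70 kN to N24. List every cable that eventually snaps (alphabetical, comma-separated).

N12, N20, N24, N26

Round 1 — N24 at 130 > 90. N24 snaps.
  N24 sheds 130 kN to N10, N12, N17, N20: 32 each (2 lost).
    N10: 100+32 = 132 ≤ 160
    N12: 30+32 = 62 ≤ 90
    N17: 40+32 = 72 ≤ 130
    N20: 90+32 = 122 > 120
Round 2 — N20 snaps.
  N20 sheds 122 kN to N12, N26: 61 each.
    N12: 62+61 = 123 > 90
    N26: 20+61 = 81 ≤ 100
Round 3 — N12 snaps.
  N12 sheds 123 kN to N26: 123 each.
    N26: 81+123 = 204 > 100
Round 4 — N26 snaps.
  N26 sheds 204 kN: no online neighbours, lost.
No further breaks.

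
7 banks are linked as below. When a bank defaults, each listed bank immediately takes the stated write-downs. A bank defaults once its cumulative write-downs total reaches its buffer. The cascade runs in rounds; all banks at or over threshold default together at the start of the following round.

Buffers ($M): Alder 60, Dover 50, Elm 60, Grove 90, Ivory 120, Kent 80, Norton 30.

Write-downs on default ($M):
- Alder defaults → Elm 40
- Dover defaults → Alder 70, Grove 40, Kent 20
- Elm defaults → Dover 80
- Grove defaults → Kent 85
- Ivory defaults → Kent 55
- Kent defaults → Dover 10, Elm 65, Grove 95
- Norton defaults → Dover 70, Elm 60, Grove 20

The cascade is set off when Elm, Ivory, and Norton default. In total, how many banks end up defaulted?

5

Round 1 — Elm, Ivory, Norton default (initial).
  Dover: +80+70 → 150 ≥ 50
  Grove: +20 → 20 < 90
  Kent: +55 → 55 < 80
Round 2 — Dover defaults.
  Alder: +70 → 70 ≥ 60
  Grove: +40 → 60 < 90
  Kent: +20 → 75 < 80
Round 3 — Alder defaults.
No further defaults.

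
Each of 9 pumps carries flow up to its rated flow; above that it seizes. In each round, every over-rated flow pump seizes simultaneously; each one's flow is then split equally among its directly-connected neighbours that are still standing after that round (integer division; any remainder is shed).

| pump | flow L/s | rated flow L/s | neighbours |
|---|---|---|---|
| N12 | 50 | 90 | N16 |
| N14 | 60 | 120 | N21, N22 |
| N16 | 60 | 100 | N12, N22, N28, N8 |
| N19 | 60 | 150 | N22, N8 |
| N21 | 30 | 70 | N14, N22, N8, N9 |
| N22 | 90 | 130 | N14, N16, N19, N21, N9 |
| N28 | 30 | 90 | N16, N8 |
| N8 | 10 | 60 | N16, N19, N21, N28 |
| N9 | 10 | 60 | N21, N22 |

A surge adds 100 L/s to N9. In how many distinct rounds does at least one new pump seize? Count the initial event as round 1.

Round 1 — N9 at 110 > 60. N9 seizes.
  N9 sheds 110 L/s to N21, N22: 55 each.
    N21: 30+55 = 85 > 70
    N22: 90+55 = 145 > 130
Round 2 — N21, N22 seize.
  N21 sheds 85 L/s to N14, N8: 42 each (1 lost).
    N14: 60+42 = 102 ≤ 120
    N8: 10+42 = 52 ≤ 60
  N22 sheds 145 L/s to N14, N16, N19: 48 each (1 lost).
    N14: 102+48 = 150 > 120
    N16: 60+48 = 108 > 100
    N19: 60+48 = 108 ≤ 150
Round 3 — N14, N16 seize.
  N14 sheds 150 L/s: no online neighbours, lost.
  N16 sheds 108 L/s to N12, N28, N8: 36 each.
    N12: 50+36 = 86 ≤ 90
    N28: 30+36 = 66 ≤ 90
    N8: 52+36 = 88 > 60
Round 4 — N8 seizes.
  N8 sheds 88 L/s to N19, N28: 44 each.
    N19: 108+44 = 152 > 150
    N28: 66+44 = 110 > 90
Round 5 — N19, N28 seize.
  N19 sheds 152 L/s: no online neighbours, lost.
  N28 sheds 110 L/s: no online neighbours, lost.
No further seizures.

5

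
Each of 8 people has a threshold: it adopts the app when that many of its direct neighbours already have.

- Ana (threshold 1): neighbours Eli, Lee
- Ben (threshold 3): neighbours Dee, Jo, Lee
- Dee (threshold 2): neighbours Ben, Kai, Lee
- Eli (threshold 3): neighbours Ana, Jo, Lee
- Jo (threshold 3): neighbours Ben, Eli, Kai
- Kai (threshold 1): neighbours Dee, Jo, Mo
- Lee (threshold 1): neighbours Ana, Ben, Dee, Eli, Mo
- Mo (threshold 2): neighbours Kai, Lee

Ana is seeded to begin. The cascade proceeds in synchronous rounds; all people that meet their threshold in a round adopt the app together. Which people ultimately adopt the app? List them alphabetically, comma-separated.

Ana, Lee

Round 1 — Ana adopts the app (initial).
Round 2 — checking thresholds:
  Eli: 1 of 3 neighbours < 3, below threshold.
  Lee: 1 of 5 neighbours ≥ 1, adopts the app.
Round 3 — no new adoptions; cascade stops.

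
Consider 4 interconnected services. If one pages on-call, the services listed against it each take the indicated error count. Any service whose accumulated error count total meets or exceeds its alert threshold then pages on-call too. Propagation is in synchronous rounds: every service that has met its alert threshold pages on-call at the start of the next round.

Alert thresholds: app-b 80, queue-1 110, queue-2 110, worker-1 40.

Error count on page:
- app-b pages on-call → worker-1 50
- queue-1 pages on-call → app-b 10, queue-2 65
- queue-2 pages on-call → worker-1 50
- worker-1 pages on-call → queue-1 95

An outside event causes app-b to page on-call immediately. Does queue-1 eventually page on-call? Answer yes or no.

no

Round 1 — app-b pages on-call (initial).
  worker-1: +50 → 50 ≥ 40
Round 2 — worker-1 pages on-call.
  queue-1: +95 → 95 < 110
No further pages.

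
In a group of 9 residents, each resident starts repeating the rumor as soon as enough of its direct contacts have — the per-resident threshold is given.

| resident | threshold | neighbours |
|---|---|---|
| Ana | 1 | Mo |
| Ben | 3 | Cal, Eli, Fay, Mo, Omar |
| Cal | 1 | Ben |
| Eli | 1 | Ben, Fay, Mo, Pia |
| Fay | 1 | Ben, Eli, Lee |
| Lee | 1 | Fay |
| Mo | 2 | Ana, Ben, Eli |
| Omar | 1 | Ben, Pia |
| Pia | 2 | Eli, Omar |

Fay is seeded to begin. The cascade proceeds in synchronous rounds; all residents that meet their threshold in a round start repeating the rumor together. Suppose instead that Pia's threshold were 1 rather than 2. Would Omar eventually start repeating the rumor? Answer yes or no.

With Pia's threshold at 1:
Round 1 — Fay starts repeating the rumor (initial).
Round 2 — checking thresholds:
  Ben: 1 of 5 neighbours < 3, holds.
  Eli: 1 of 4 neighbours ≥ 1, starts repeating the rumor.
  Lee: 1 of 1 neighbours ≥ 1, starts repeating the rumor.
Round 3 — checking thresholds:
  Ben: 2 of 5 neighbours < 3, holds.
  Mo: 1 of 3 neighbours < 2, holds.
  Pia: 1 of 2 neighbours ≥ 1, starts repeating the rumor.
Round 4 — checking thresholds:
  Ben: 2 of 5 neighbours < 3, holds.
  Mo: 1 of 3 neighbours < 2, holds.
  Omar: 1 of 2 neighbours ≥ 1, starts repeating the rumor.
Round 5 — checking thresholds:
  Ben: 3 of 5 neighbours ≥ 3, starts repeating the rumor.
  Mo: 1 of 3 neighbours < 2, holds.
Round 6 — checking thresholds:
  Cal: 1 of 1 neighbours ≥ 1, starts repeating the rumor.
  Mo: 2 of 3 neighbours ≥ 2, starts repeating the rumor.
Round 7 — checking thresholds:
  Ana: 1 of 1 neighbours ≥ 1, starts repeating the rumor.
Round 8 — no new spreads; cascade stops.

yes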